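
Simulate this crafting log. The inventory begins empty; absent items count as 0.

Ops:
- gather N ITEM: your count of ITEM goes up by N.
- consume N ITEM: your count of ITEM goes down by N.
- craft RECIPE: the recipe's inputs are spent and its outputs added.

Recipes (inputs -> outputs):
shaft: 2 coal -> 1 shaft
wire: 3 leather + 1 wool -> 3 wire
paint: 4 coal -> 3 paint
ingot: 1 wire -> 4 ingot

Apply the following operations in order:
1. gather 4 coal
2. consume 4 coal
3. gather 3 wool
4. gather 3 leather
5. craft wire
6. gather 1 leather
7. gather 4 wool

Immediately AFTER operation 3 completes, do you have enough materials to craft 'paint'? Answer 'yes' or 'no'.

Answer: no

Derivation:
After 1 (gather 4 coal): coal=4
After 2 (consume 4 coal): (empty)
After 3 (gather 3 wool): wool=3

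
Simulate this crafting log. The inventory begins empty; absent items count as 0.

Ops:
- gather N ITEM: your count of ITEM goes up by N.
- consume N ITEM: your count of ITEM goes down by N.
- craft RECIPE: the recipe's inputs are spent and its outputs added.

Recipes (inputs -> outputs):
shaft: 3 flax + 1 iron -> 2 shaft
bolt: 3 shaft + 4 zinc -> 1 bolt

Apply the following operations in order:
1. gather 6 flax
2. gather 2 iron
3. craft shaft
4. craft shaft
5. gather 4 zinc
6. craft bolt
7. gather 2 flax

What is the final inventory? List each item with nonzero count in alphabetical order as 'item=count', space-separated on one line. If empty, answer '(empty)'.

After 1 (gather 6 flax): flax=6
After 2 (gather 2 iron): flax=6 iron=2
After 3 (craft shaft): flax=3 iron=1 shaft=2
After 4 (craft shaft): shaft=4
After 5 (gather 4 zinc): shaft=4 zinc=4
After 6 (craft bolt): bolt=1 shaft=1
After 7 (gather 2 flax): bolt=1 flax=2 shaft=1

Answer: bolt=1 flax=2 shaft=1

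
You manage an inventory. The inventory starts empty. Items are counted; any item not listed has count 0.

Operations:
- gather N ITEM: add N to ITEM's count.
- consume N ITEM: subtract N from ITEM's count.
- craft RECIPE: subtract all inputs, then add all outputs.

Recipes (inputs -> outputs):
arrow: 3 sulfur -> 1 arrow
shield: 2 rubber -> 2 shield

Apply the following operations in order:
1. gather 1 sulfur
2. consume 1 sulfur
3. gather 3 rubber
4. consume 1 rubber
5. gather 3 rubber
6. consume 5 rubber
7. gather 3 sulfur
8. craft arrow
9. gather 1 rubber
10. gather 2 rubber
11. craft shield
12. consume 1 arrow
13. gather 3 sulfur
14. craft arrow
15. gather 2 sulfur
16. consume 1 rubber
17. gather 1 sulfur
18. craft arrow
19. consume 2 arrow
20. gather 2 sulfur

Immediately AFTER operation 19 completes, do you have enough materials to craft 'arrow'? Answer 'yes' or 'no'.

Answer: no

Derivation:
After 1 (gather 1 sulfur): sulfur=1
After 2 (consume 1 sulfur): (empty)
After 3 (gather 3 rubber): rubber=3
After 4 (consume 1 rubber): rubber=2
After 5 (gather 3 rubber): rubber=5
After 6 (consume 5 rubber): (empty)
After 7 (gather 3 sulfur): sulfur=3
After 8 (craft arrow): arrow=1
After 9 (gather 1 rubber): arrow=1 rubber=1
After 10 (gather 2 rubber): arrow=1 rubber=3
After 11 (craft shield): arrow=1 rubber=1 shield=2
After 12 (consume 1 arrow): rubber=1 shield=2
After 13 (gather 3 sulfur): rubber=1 shield=2 sulfur=3
After 14 (craft arrow): arrow=1 rubber=1 shield=2
After 15 (gather 2 sulfur): arrow=1 rubber=1 shield=2 sulfur=2
After 16 (consume 1 rubber): arrow=1 shield=2 sulfur=2
After 17 (gather 1 sulfur): arrow=1 shield=2 sulfur=3
After 18 (craft arrow): arrow=2 shield=2
After 19 (consume 2 arrow): shield=2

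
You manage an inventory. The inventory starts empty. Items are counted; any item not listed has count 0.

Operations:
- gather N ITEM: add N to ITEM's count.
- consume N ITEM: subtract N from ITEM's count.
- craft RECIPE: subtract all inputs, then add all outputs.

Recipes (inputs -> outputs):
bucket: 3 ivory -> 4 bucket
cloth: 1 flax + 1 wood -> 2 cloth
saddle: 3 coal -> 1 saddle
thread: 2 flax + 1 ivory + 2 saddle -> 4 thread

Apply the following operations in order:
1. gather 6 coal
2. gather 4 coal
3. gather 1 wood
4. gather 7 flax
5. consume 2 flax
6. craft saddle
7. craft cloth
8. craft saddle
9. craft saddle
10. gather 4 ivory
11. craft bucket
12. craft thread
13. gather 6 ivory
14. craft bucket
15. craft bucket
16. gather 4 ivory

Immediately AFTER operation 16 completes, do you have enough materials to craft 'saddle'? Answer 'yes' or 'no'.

After 1 (gather 6 coal): coal=6
After 2 (gather 4 coal): coal=10
After 3 (gather 1 wood): coal=10 wood=1
After 4 (gather 7 flax): coal=10 flax=7 wood=1
After 5 (consume 2 flax): coal=10 flax=5 wood=1
After 6 (craft saddle): coal=7 flax=5 saddle=1 wood=1
After 7 (craft cloth): cloth=2 coal=7 flax=4 saddle=1
After 8 (craft saddle): cloth=2 coal=4 flax=4 saddle=2
After 9 (craft saddle): cloth=2 coal=1 flax=4 saddle=3
After 10 (gather 4 ivory): cloth=2 coal=1 flax=4 ivory=4 saddle=3
After 11 (craft bucket): bucket=4 cloth=2 coal=1 flax=4 ivory=1 saddle=3
After 12 (craft thread): bucket=4 cloth=2 coal=1 flax=2 saddle=1 thread=4
After 13 (gather 6 ivory): bucket=4 cloth=2 coal=1 flax=2 ivory=6 saddle=1 thread=4
After 14 (craft bucket): bucket=8 cloth=2 coal=1 flax=2 ivory=3 saddle=1 thread=4
After 15 (craft bucket): bucket=12 cloth=2 coal=1 flax=2 saddle=1 thread=4
After 16 (gather 4 ivory): bucket=12 cloth=2 coal=1 flax=2 ivory=4 saddle=1 thread=4

Answer: no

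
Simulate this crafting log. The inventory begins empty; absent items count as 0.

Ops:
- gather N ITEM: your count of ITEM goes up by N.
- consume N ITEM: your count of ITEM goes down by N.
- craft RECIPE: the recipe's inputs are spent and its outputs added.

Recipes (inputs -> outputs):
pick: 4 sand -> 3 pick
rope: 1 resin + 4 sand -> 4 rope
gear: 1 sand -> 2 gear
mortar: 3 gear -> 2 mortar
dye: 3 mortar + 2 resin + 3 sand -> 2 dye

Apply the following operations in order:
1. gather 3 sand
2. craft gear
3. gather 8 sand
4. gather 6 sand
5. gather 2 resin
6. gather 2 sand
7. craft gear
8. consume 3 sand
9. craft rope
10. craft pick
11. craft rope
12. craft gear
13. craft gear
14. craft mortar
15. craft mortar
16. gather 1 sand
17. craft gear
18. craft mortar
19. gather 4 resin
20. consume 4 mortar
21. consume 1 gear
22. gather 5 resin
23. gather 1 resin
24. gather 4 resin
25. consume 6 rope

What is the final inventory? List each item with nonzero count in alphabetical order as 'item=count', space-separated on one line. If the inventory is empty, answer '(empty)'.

Answer: mortar=2 pick=3 resin=14 rope=2

Derivation:
After 1 (gather 3 sand): sand=3
After 2 (craft gear): gear=2 sand=2
After 3 (gather 8 sand): gear=2 sand=10
After 4 (gather 6 sand): gear=2 sand=16
After 5 (gather 2 resin): gear=2 resin=2 sand=16
After 6 (gather 2 sand): gear=2 resin=2 sand=18
After 7 (craft gear): gear=4 resin=2 sand=17
After 8 (consume 3 sand): gear=4 resin=2 sand=14
After 9 (craft rope): gear=4 resin=1 rope=4 sand=10
After 10 (craft pick): gear=4 pick=3 resin=1 rope=4 sand=6
After 11 (craft rope): gear=4 pick=3 rope=8 sand=2
After 12 (craft gear): gear=6 pick=3 rope=8 sand=1
After 13 (craft gear): gear=8 pick=3 rope=8
After 14 (craft mortar): gear=5 mortar=2 pick=3 rope=8
After 15 (craft mortar): gear=2 mortar=4 pick=3 rope=8
After 16 (gather 1 sand): gear=2 mortar=4 pick=3 rope=8 sand=1
After 17 (craft gear): gear=4 mortar=4 pick=3 rope=8
After 18 (craft mortar): gear=1 mortar=6 pick=3 rope=8
After 19 (gather 4 resin): gear=1 mortar=6 pick=3 resin=4 rope=8
After 20 (consume 4 mortar): gear=1 mortar=2 pick=3 resin=4 rope=8
After 21 (consume 1 gear): mortar=2 pick=3 resin=4 rope=8
After 22 (gather 5 resin): mortar=2 pick=3 resin=9 rope=8
After 23 (gather 1 resin): mortar=2 pick=3 resin=10 rope=8
After 24 (gather 4 resin): mortar=2 pick=3 resin=14 rope=8
After 25 (consume 6 rope): mortar=2 pick=3 resin=14 rope=2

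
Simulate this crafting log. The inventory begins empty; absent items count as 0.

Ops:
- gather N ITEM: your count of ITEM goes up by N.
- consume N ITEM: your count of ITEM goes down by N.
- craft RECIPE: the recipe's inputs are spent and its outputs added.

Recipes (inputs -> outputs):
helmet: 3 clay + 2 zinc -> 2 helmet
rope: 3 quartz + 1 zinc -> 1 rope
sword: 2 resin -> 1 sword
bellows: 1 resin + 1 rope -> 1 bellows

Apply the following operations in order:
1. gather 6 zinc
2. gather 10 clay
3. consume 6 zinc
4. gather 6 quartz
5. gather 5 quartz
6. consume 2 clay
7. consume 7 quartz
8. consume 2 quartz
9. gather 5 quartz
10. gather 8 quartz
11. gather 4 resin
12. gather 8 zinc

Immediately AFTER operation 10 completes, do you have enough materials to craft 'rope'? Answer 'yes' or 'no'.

After 1 (gather 6 zinc): zinc=6
After 2 (gather 10 clay): clay=10 zinc=6
After 3 (consume 6 zinc): clay=10
After 4 (gather 6 quartz): clay=10 quartz=6
After 5 (gather 5 quartz): clay=10 quartz=11
After 6 (consume 2 clay): clay=8 quartz=11
After 7 (consume 7 quartz): clay=8 quartz=4
After 8 (consume 2 quartz): clay=8 quartz=2
After 9 (gather 5 quartz): clay=8 quartz=7
After 10 (gather 8 quartz): clay=8 quartz=15

Answer: no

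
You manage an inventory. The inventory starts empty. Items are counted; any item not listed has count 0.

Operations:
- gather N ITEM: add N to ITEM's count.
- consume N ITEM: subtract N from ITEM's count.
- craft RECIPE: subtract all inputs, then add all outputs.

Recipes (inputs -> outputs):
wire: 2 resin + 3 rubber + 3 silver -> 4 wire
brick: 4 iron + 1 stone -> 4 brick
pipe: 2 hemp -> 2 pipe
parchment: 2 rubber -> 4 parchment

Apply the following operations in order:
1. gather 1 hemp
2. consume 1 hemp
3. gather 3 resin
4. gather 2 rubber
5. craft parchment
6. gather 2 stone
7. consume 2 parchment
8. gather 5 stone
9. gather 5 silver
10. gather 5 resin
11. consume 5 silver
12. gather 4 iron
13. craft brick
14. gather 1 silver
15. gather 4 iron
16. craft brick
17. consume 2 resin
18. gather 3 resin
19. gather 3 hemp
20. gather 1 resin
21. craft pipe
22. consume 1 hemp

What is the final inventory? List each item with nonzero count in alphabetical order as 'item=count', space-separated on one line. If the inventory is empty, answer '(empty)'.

Answer: brick=8 parchment=2 pipe=2 resin=10 silver=1 stone=5

Derivation:
After 1 (gather 1 hemp): hemp=1
After 2 (consume 1 hemp): (empty)
After 3 (gather 3 resin): resin=3
After 4 (gather 2 rubber): resin=3 rubber=2
After 5 (craft parchment): parchment=4 resin=3
After 6 (gather 2 stone): parchment=4 resin=3 stone=2
After 7 (consume 2 parchment): parchment=2 resin=3 stone=2
After 8 (gather 5 stone): parchment=2 resin=3 stone=7
After 9 (gather 5 silver): parchment=2 resin=3 silver=5 stone=7
After 10 (gather 5 resin): parchment=2 resin=8 silver=5 stone=7
After 11 (consume 5 silver): parchment=2 resin=8 stone=7
After 12 (gather 4 iron): iron=4 parchment=2 resin=8 stone=7
After 13 (craft brick): brick=4 parchment=2 resin=8 stone=6
After 14 (gather 1 silver): brick=4 parchment=2 resin=8 silver=1 stone=6
After 15 (gather 4 iron): brick=4 iron=4 parchment=2 resin=8 silver=1 stone=6
After 16 (craft brick): brick=8 parchment=2 resin=8 silver=1 stone=5
After 17 (consume 2 resin): brick=8 parchment=2 resin=6 silver=1 stone=5
After 18 (gather 3 resin): brick=8 parchment=2 resin=9 silver=1 stone=5
After 19 (gather 3 hemp): brick=8 hemp=3 parchment=2 resin=9 silver=1 stone=5
After 20 (gather 1 resin): brick=8 hemp=3 parchment=2 resin=10 silver=1 stone=5
After 21 (craft pipe): brick=8 hemp=1 parchment=2 pipe=2 resin=10 silver=1 stone=5
After 22 (consume 1 hemp): brick=8 parchment=2 pipe=2 resin=10 silver=1 stone=5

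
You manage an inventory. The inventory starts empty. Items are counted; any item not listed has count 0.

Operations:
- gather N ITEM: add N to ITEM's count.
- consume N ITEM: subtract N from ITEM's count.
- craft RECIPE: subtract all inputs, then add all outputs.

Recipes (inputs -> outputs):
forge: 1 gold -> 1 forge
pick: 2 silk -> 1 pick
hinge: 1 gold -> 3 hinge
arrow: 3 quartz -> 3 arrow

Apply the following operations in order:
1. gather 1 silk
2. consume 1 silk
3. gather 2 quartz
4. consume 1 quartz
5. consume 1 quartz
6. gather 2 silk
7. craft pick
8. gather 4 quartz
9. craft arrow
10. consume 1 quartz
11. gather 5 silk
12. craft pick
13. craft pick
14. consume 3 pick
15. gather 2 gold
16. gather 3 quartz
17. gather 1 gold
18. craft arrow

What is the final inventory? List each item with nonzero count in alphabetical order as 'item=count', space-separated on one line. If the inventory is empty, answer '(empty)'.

After 1 (gather 1 silk): silk=1
After 2 (consume 1 silk): (empty)
After 3 (gather 2 quartz): quartz=2
After 4 (consume 1 quartz): quartz=1
After 5 (consume 1 quartz): (empty)
After 6 (gather 2 silk): silk=2
After 7 (craft pick): pick=1
After 8 (gather 4 quartz): pick=1 quartz=4
After 9 (craft arrow): arrow=3 pick=1 quartz=1
After 10 (consume 1 quartz): arrow=3 pick=1
After 11 (gather 5 silk): arrow=3 pick=1 silk=5
After 12 (craft pick): arrow=3 pick=2 silk=3
After 13 (craft pick): arrow=3 pick=3 silk=1
After 14 (consume 3 pick): arrow=3 silk=1
After 15 (gather 2 gold): arrow=3 gold=2 silk=1
After 16 (gather 3 quartz): arrow=3 gold=2 quartz=3 silk=1
After 17 (gather 1 gold): arrow=3 gold=3 quartz=3 silk=1
After 18 (craft arrow): arrow=6 gold=3 silk=1

Answer: arrow=6 gold=3 silk=1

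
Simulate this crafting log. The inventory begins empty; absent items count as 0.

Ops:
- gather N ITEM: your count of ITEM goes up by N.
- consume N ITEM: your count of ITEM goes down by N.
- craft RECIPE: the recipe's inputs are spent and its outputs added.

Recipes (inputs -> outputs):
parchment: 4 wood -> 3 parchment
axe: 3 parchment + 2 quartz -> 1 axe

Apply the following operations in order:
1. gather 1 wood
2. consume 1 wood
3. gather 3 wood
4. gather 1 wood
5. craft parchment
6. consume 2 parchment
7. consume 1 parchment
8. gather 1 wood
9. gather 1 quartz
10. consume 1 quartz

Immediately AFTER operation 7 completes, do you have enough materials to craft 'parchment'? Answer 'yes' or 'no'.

After 1 (gather 1 wood): wood=1
After 2 (consume 1 wood): (empty)
After 3 (gather 3 wood): wood=3
After 4 (gather 1 wood): wood=4
After 5 (craft parchment): parchment=3
After 6 (consume 2 parchment): parchment=1
After 7 (consume 1 parchment): (empty)

Answer: no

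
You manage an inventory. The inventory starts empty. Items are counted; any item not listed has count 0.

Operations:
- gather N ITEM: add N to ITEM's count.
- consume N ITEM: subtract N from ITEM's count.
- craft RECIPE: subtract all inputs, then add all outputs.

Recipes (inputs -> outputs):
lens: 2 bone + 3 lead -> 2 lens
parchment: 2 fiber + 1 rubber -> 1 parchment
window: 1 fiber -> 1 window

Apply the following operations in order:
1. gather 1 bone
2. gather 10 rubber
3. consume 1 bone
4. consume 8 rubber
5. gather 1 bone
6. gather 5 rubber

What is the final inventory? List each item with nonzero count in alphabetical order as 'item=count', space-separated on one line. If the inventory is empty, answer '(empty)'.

Answer: bone=1 rubber=7

Derivation:
After 1 (gather 1 bone): bone=1
After 2 (gather 10 rubber): bone=1 rubber=10
After 3 (consume 1 bone): rubber=10
After 4 (consume 8 rubber): rubber=2
After 5 (gather 1 bone): bone=1 rubber=2
After 6 (gather 5 rubber): bone=1 rubber=7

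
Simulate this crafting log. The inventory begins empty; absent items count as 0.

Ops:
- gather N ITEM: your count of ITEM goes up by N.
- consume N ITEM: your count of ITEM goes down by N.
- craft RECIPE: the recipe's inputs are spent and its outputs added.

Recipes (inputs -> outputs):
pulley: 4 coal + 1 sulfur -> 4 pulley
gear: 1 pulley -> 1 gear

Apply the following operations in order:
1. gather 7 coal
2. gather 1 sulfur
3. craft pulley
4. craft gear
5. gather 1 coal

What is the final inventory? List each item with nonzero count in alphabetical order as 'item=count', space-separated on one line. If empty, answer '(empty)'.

After 1 (gather 7 coal): coal=7
After 2 (gather 1 sulfur): coal=7 sulfur=1
After 3 (craft pulley): coal=3 pulley=4
After 4 (craft gear): coal=3 gear=1 pulley=3
After 5 (gather 1 coal): coal=4 gear=1 pulley=3

Answer: coal=4 gear=1 pulley=3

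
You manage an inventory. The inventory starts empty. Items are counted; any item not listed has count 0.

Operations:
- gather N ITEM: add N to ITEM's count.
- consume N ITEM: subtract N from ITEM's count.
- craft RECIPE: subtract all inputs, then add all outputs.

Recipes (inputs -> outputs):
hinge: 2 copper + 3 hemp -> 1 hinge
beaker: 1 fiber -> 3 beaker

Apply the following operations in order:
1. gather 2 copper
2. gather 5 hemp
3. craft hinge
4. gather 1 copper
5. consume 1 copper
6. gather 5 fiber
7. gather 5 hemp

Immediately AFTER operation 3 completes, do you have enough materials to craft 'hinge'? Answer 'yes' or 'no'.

After 1 (gather 2 copper): copper=2
After 2 (gather 5 hemp): copper=2 hemp=5
After 3 (craft hinge): hemp=2 hinge=1

Answer: no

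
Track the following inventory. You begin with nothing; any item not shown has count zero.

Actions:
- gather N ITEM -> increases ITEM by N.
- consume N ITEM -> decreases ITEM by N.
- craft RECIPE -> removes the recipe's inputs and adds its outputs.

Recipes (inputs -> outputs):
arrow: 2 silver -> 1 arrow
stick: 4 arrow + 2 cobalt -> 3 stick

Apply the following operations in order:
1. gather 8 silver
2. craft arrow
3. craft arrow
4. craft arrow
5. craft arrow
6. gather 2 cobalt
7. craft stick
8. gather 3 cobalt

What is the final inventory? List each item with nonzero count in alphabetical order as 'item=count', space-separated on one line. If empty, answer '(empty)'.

After 1 (gather 8 silver): silver=8
After 2 (craft arrow): arrow=1 silver=6
After 3 (craft arrow): arrow=2 silver=4
After 4 (craft arrow): arrow=3 silver=2
After 5 (craft arrow): arrow=4
After 6 (gather 2 cobalt): arrow=4 cobalt=2
After 7 (craft stick): stick=3
After 8 (gather 3 cobalt): cobalt=3 stick=3

Answer: cobalt=3 stick=3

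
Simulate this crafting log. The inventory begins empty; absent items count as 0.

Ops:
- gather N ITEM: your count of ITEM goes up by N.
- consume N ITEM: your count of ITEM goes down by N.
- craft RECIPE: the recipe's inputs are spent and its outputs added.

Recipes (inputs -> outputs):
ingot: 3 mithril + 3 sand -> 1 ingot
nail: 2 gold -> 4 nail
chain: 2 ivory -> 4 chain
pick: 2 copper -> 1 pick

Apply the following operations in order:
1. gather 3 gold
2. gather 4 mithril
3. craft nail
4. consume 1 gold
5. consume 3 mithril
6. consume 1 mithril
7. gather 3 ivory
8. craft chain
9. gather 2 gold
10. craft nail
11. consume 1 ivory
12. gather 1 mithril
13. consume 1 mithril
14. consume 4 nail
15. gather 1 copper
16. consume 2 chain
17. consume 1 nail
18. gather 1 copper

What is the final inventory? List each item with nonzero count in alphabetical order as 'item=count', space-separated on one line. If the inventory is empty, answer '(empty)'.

After 1 (gather 3 gold): gold=3
After 2 (gather 4 mithril): gold=3 mithril=4
After 3 (craft nail): gold=1 mithril=4 nail=4
After 4 (consume 1 gold): mithril=4 nail=4
After 5 (consume 3 mithril): mithril=1 nail=4
After 6 (consume 1 mithril): nail=4
After 7 (gather 3 ivory): ivory=3 nail=4
After 8 (craft chain): chain=4 ivory=1 nail=4
After 9 (gather 2 gold): chain=4 gold=2 ivory=1 nail=4
After 10 (craft nail): chain=4 ivory=1 nail=8
After 11 (consume 1 ivory): chain=4 nail=8
After 12 (gather 1 mithril): chain=4 mithril=1 nail=8
After 13 (consume 1 mithril): chain=4 nail=8
After 14 (consume 4 nail): chain=4 nail=4
After 15 (gather 1 copper): chain=4 copper=1 nail=4
After 16 (consume 2 chain): chain=2 copper=1 nail=4
After 17 (consume 1 nail): chain=2 copper=1 nail=3
After 18 (gather 1 copper): chain=2 copper=2 nail=3

Answer: chain=2 copper=2 nail=3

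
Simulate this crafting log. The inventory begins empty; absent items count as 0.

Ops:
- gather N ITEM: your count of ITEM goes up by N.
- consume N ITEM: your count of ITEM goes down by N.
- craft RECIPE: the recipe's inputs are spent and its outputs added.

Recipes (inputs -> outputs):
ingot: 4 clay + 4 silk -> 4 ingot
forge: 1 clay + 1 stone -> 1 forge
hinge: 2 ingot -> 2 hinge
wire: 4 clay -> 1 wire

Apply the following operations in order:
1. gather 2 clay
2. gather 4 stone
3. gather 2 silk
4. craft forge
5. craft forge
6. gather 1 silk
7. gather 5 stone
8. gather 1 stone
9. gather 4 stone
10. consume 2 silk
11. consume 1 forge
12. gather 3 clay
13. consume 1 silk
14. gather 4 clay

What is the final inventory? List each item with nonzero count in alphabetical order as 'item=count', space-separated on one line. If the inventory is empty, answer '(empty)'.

Answer: clay=7 forge=1 stone=12

Derivation:
After 1 (gather 2 clay): clay=2
After 2 (gather 4 stone): clay=2 stone=4
After 3 (gather 2 silk): clay=2 silk=2 stone=4
After 4 (craft forge): clay=1 forge=1 silk=2 stone=3
After 5 (craft forge): forge=2 silk=2 stone=2
After 6 (gather 1 silk): forge=2 silk=3 stone=2
After 7 (gather 5 stone): forge=2 silk=3 stone=7
After 8 (gather 1 stone): forge=2 silk=3 stone=8
After 9 (gather 4 stone): forge=2 silk=3 stone=12
After 10 (consume 2 silk): forge=2 silk=1 stone=12
After 11 (consume 1 forge): forge=1 silk=1 stone=12
After 12 (gather 3 clay): clay=3 forge=1 silk=1 stone=12
After 13 (consume 1 silk): clay=3 forge=1 stone=12
After 14 (gather 4 clay): clay=7 forge=1 stone=12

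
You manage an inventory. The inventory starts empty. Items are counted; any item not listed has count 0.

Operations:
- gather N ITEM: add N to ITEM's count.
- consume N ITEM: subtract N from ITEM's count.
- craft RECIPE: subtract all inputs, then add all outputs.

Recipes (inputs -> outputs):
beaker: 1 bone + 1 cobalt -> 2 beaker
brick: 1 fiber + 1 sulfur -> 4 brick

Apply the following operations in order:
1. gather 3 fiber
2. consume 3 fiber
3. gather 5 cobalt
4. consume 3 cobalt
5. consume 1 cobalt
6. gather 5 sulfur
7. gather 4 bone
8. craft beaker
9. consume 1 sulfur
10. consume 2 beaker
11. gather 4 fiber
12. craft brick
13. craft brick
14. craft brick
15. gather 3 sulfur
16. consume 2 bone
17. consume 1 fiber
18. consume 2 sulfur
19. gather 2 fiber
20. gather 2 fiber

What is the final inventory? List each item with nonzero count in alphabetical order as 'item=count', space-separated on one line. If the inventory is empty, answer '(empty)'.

After 1 (gather 3 fiber): fiber=3
After 2 (consume 3 fiber): (empty)
After 3 (gather 5 cobalt): cobalt=5
After 4 (consume 3 cobalt): cobalt=2
After 5 (consume 1 cobalt): cobalt=1
After 6 (gather 5 sulfur): cobalt=1 sulfur=5
After 7 (gather 4 bone): bone=4 cobalt=1 sulfur=5
After 8 (craft beaker): beaker=2 bone=3 sulfur=5
After 9 (consume 1 sulfur): beaker=2 bone=3 sulfur=4
After 10 (consume 2 beaker): bone=3 sulfur=4
After 11 (gather 4 fiber): bone=3 fiber=4 sulfur=4
After 12 (craft brick): bone=3 brick=4 fiber=3 sulfur=3
After 13 (craft brick): bone=3 brick=8 fiber=2 sulfur=2
After 14 (craft brick): bone=3 brick=12 fiber=1 sulfur=1
After 15 (gather 3 sulfur): bone=3 brick=12 fiber=1 sulfur=4
After 16 (consume 2 bone): bone=1 brick=12 fiber=1 sulfur=4
After 17 (consume 1 fiber): bone=1 brick=12 sulfur=4
After 18 (consume 2 sulfur): bone=1 brick=12 sulfur=2
After 19 (gather 2 fiber): bone=1 brick=12 fiber=2 sulfur=2
After 20 (gather 2 fiber): bone=1 brick=12 fiber=4 sulfur=2

Answer: bone=1 brick=12 fiber=4 sulfur=2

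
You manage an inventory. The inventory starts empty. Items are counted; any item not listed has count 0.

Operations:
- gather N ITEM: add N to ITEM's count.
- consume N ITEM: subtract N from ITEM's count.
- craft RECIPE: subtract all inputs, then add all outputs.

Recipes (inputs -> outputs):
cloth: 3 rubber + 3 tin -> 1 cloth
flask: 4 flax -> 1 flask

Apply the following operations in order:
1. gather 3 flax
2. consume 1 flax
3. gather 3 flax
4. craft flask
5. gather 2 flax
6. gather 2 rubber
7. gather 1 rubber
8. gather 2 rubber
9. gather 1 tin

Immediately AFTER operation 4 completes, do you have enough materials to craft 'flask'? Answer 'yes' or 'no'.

After 1 (gather 3 flax): flax=3
After 2 (consume 1 flax): flax=2
After 3 (gather 3 flax): flax=5
After 4 (craft flask): flask=1 flax=1

Answer: no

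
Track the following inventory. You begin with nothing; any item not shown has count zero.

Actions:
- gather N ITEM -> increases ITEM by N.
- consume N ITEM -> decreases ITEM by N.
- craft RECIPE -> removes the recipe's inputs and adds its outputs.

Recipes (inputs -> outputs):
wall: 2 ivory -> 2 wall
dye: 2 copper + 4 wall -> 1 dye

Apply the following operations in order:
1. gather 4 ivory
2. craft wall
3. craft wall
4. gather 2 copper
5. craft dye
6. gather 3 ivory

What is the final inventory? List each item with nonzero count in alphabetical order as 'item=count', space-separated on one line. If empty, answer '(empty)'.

After 1 (gather 4 ivory): ivory=4
After 2 (craft wall): ivory=2 wall=2
After 3 (craft wall): wall=4
After 4 (gather 2 copper): copper=2 wall=4
After 5 (craft dye): dye=1
After 6 (gather 3 ivory): dye=1 ivory=3

Answer: dye=1 ivory=3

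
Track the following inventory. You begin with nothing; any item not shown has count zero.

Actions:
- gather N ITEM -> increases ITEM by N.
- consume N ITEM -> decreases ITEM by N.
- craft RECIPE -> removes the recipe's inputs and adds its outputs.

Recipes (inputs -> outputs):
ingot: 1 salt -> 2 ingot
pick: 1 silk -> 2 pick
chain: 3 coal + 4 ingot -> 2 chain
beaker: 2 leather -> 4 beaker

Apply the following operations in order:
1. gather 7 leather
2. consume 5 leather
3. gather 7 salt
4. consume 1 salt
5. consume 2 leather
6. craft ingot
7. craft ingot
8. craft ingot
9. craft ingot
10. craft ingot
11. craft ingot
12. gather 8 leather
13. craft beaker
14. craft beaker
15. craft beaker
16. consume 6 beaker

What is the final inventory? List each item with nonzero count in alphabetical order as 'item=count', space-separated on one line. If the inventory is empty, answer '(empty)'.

Answer: beaker=6 ingot=12 leather=2

Derivation:
After 1 (gather 7 leather): leather=7
After 2 (consume 5 leather): leather=2
After 3 (gather 7 salt): leather=2 salt=7
After 4 (consume 1 salt): leather=2 salt=6
After 5 (consume 2 leather): salt=6
After 6 (craft ingot): ingot=2 salt=5
After 7 (craft ingot): ingot=4 salt=4
After 8 (craft ingot): ingot=6 salt=3
After 9 (craft ingot): ingot=8 salt=2
After 10 (craft ingot): ingot=10 salt=1
After 11 (craft ingot): ingot=12
After 12 (gather 8 leather): ingot=12 leather=8
After 13 (craft beaker): beaker=4 ingot=12 leather=6
After 14 (craft beaker): beaker=8 ingot=12 leather=4
After 15 (craft beaker): beaker=12 ingot=12 leather=2
After 16 (consume 6 beaker): beaker=6 ingot=12 leather=2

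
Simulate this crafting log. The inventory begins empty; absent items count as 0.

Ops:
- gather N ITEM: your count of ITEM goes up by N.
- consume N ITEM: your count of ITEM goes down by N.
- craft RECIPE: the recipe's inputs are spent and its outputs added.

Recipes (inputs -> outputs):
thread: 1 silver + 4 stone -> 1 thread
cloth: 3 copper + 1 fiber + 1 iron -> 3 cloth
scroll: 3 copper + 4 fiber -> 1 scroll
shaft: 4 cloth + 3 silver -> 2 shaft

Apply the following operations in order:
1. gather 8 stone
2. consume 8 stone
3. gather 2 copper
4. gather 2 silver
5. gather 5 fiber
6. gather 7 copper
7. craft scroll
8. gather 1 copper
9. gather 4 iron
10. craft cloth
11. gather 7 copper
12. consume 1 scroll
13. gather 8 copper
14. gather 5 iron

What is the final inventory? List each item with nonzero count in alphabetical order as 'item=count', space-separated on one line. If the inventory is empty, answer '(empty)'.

After 1 (gather 8 stone): stone=8
After 2 (consume 8 stone): (empty)
After 3 (gather 2 copper): copper=2
After 4 (gather 2 silver): copper=2 silver=2
After 5 (gather 5 fiber): copper=2 fiber=5 silver=2
After 6 (gather 7 copper): copper=9 fiber=5 silver=2
After 7 (craft scroll): copper=6 fiber=1 scroll=1 silver=2
After 8 (gather 1 copper): copper=7 fiber=1 scroll=1 silver=2
After 9 (gather 4 iron): copper=7 fiber=1 iron=4 scroll=1 silver=2
After 10 (craft cloth): cloth=3 copper=4 iron=3 scroll=1 silver=2
After 11 (gather 7 copper): cloth=3 copper=11 iron=3 scroll=1 silver=2
After 12 (consume 1 scroll): cloth=3 copper=11 iron=3 silver=2
After 13 (gather 8 copper): cloth=3 copper=19 iron=3 silver=2
After 14 (gather 5 iron): cloth=3 copper=19 iron=8 silver=2

Answer: cloth=3 copper=19 iron=8 silver=2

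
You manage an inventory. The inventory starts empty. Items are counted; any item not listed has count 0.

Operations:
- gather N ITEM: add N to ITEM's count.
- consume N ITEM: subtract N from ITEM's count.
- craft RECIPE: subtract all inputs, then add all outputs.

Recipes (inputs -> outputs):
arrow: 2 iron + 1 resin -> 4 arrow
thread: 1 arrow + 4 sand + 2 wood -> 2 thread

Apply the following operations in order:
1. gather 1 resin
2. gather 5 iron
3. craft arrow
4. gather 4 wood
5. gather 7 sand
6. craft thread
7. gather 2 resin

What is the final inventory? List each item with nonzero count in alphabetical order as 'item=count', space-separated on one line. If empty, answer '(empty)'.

After 1 (gather 1 resin): resin=1
After 2 (gather 5 iron): iron=5 resin=1
After 3 (craft arrow): arrow=4 iron=3
After 4 (gather 4 wood): arrow=4 iron=3 wood=4
After 5 (gather 7 sand): arrow=4 iron=3 sand=7 wood=4
After 6 (craft thread): arrow=3 iron=3 sand=3 thread=2 wood=2
After 7 (gather 2 resin): arrow=3 iron=3 resin=2 sand=3 thread=2 wood=2

Answer: arrow=3 iron=3 resin=2 sand=3 thread=2 wood=2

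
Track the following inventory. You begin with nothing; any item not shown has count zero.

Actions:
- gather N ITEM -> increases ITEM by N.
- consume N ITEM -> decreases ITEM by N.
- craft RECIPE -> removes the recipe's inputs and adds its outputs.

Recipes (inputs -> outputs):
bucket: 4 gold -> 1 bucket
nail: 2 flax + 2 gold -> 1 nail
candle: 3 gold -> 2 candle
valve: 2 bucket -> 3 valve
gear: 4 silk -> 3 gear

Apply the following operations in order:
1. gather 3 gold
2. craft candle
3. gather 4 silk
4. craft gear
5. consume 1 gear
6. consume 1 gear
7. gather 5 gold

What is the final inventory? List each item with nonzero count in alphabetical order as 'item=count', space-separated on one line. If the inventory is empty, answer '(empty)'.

After 1 (gather 3 gold): gold=3
After 2 (craft candle): candle=2
After 3 (gather 4 silk): candle=2 silk=4
After 4 (craft gear): candle=2 gear=3
After 5 (consume 1 gear): candle=2 gear=2
After 6 (consume 1 gear): candle=2 gear=1
After 7 (gather 5 gold): candle=2 gear=1 gold=5

Answer: candle=2 gear=1 gold=5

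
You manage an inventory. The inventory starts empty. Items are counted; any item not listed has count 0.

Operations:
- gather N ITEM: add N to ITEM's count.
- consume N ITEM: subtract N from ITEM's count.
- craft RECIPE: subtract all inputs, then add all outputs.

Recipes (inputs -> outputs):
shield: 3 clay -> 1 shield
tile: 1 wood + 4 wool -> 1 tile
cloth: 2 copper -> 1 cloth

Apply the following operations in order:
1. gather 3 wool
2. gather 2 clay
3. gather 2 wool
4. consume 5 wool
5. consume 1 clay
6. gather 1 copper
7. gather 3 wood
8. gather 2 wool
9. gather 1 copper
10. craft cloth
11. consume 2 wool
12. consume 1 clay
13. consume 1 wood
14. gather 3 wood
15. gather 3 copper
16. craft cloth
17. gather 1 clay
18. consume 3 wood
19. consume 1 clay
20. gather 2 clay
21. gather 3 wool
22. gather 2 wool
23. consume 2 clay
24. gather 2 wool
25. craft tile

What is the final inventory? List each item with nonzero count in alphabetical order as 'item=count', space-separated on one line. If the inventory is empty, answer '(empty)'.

Answer: cloth=2 copper=1 tile=1 wood=1 wool=3

Derivation:
After 1 (gather 3 wool): wool=3
After 2 (gather 2 clay): clay=2 wool=3
After 3 (gather 2 wool): clay=2 wool=5
After 4 (consume 5 wool): clay=2
After 5 (consume 1 clay): clay=1
After 6 (gather 1 copper): clay=1 copper=1
After 7 (gather 3 wood): clay=1 copper=1 wood=3
After 8 (gather 2 wool): clay=1 copper=1 wood=3 wool=2
After 9 (gather 1 copper): clay=1 copper=2 wood=3 wool=2
After 10 (craft cloth): clay=1 cloth=1 wood=3 wool=2
After 11 (consume 2 wool): clay=1 cloth=1 wood=3
After 12 (consume 1 clay): cloth=1 wood=3
After 13 (consume 1 wood): cloth=1 wood=2
After 14 (gather 3 wood): cloth=1 wood=5
After 15 (gather 3 copper): cloth=1 copper=3 wood=5
After 16 (craft cloth): cloth=2 copper=1 wood=5
After 17 (gather 1 clay): clay=1 cloth=2 copper=1 wood=5
After 18 (consume 3 wood): clay=1 cloth=2 copper=1 wood=2
After 19 (consume 1 clay): cloth=2 copper=1 wood=2
After 20 (gather 2 clay): clay=2 cloth=2 copper=1 wood=2
After 21 (gather 3 wool): clay=2 cloth=2 copper=1 wood=2 wool=3
After 22 (gather 2 wool): clay=2 cloth=2 copper=1 wood=2 wool=5
After 23 (consume 2 clay): cloth=2 copper=1 wood=2 wool=5
After 24 (gather 2 wool): cloth=2 copper=1 wood=2 wool=7
After 25 (craft tile): cloth=2 copper=1 tile=1 wood=1 wool=3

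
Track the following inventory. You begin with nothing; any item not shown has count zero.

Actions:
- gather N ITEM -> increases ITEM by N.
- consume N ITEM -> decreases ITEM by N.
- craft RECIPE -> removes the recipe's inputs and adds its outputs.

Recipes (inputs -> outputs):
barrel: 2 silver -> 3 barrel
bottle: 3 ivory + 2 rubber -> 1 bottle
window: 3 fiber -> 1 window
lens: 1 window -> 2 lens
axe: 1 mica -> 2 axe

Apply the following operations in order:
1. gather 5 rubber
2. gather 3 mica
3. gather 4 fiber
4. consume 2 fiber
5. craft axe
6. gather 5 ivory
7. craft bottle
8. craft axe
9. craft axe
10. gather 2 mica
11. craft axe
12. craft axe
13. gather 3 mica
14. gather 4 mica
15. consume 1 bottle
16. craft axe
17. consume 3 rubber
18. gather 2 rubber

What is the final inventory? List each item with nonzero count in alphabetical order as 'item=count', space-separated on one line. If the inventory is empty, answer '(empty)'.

Answer: axe=12 fiber=2 ivory=2 mica=6 rubber=2

Derivation:
After 1 (gather 5 rubber): rubber=5
After 2 (gather 3 mica): mica=3 rubber=5
After 3 (gather 4 fiber): fiber=4 mica=3 rubber=5
After 4 (consume 2 fiber): fiber=2 mica=3 rubber=5
After 5 (craft axe): axe=2 fiber=2 mica=2 rubber=5
After 6 (gather 5 ivory): axe=2 fiber=2 ivory=5 mica=2 rubber=5
After 7 (craft bottle): axe=2 bottle=1 fiber=2 ivory=2 mica=2 rubber=3
After 8 (craft axe): axe=4 bottle=1 fiber=2 ivory=2 mica=1 rubber=3
After 9 (craft axe): axe=6 bottle=1 fiber=2 ivory=2 rubber=3
After 10 (gather 2 mica): axe=6 bottle=1 fiber=2 ivory=2 mica=2 rubber=3
After 11 (craft axe): axe=8 bottle=1 fiber=2 ivory=2 mica=1 rubber=3
After 12 (craft axe): axe=10 bottle=1 fiber=2 ivory=2 rubber=3
After 13 (gather 3 mica): axe=10 bottle=1 fiber=2 ivory=2 mica=3 rubber=3
After 14 (gather 4 mica): axe=10 bottle=1 fiber=2 ivory=2 mica=7 rubber=3
After 15 (consume 1 bottle): axe=10 fiber=2 ivory=2 mica=7 rubber=3
After 16 (craft axe): axe=12 fiber=2 ivory=2 mica=6 rubber=3
After 17 (consume 3 rubber): axe=12 fiber=2 ivory=2 mica=6
After 18 (gather 2 rubber): axe=12 fiber=2 ivory=2 mica=6 rubber=2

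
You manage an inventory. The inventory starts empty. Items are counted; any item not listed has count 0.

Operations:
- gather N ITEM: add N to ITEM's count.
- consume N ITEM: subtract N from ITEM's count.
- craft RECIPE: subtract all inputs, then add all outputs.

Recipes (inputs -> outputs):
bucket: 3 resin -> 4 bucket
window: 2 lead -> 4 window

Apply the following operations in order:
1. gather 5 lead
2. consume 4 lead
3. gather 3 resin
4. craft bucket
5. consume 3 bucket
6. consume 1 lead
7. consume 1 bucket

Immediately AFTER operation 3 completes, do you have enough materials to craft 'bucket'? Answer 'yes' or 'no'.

After 1 (gather 5 lead): lead=5
After 2 (consume 4 lead): lead=1
After 3 (gather 3 resin): lead=1 resin=3

Answer: yes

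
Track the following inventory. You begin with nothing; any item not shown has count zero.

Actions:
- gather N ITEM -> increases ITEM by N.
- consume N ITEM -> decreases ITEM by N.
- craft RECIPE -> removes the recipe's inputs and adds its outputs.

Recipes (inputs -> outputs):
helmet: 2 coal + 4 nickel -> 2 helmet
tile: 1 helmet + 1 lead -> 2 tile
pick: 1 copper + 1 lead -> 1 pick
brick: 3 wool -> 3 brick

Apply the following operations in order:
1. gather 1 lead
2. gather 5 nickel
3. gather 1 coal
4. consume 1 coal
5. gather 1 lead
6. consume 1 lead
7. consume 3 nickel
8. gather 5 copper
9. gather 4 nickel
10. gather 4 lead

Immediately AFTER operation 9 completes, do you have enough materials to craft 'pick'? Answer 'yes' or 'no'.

Answer: yes

Derivation:
After 1 (gather 1 lead): lead=1
After 2 (gather 5 nickel): lead=1 nickel=5
After 3 (gather 1 coal): coal=1 lead=1 nickel=5
After 4 (consume 1 coal): lead=1 nickel=5
After 5 (gather 1 lead): lead=2 nickel=5
After 6 (consume 1 lead): lead=1 nickel=5
After 7 (consume 3 nickel): lead=1 nickel=2
After 8 (gather 5 copper): copper=5 lead=1 nickel=2
After 9 (gather 4 nickel): copper=5 lead=1 nickel=6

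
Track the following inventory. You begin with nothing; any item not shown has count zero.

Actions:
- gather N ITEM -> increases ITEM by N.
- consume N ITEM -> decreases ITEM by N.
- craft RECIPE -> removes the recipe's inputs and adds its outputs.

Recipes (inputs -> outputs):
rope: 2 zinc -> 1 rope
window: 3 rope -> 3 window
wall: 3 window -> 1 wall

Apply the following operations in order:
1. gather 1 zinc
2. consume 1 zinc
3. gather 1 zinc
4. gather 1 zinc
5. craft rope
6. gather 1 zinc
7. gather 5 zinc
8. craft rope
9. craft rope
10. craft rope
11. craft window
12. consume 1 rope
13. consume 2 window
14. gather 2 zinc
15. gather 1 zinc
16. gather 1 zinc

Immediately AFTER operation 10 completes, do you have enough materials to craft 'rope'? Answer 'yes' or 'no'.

After 1 (gather 1 zinc): zinc=1
After 2 (consume 1 zinc): (empty)
After 3 (gather 1 zinc): zinc=1
After 4 (gather 1 zinc): zinc=2
After 5 (craft rope): rope=1
After 6 (gather 1 zinc): rope=1 zinc=1
After 7 (gather 5 zinc): rope=1 zinc=6
After 8 (craft rope): rope=2 zinc=4
After 9 (craft rope): rope=3 zinc=2
After 10 (craft rope): rope=4

Answer: no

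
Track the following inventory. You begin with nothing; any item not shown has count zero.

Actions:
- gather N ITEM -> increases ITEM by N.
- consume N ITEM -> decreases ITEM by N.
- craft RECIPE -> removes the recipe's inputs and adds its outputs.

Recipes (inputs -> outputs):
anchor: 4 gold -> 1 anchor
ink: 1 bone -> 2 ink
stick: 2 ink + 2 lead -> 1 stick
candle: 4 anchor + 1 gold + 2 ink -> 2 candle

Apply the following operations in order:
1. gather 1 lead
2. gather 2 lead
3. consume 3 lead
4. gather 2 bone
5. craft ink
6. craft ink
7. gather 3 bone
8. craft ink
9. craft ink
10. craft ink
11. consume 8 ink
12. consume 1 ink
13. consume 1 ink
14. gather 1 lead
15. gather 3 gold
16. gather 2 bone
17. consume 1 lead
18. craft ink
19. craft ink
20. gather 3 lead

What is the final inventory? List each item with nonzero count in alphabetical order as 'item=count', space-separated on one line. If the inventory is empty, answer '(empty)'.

Answer: gold=3 ink=4 lead=3

Derivation:
After 1 (gather 1 lead): lead=1
After 2 (gather 2 lead): lead=3
After 3 (consume 3 lead): (empty)
After 4 (gather 2 bone): bone=2
After 5 (craft ink): bone=1 ink=2
After 6 (craft ink): ink=4
After 7 (gather 3 bone): bone=3 ink=4
After 8 (craft ink): bone=2 ink=6
After 9 (craft ink): bone=1 ink=8
After 10 (craft ink): ink=10
After 11 (consume 8 ink): ink=2
After 12 (consume 1 ink): ink=1
After 13 (consume 1 ink): (empty)
After 14 (gather 1 lead): lead=1
After 15 (gather 3 gold): gold=3 lead=1
After 16 (gather 2 bone): bone=2 gold=3 lead=1
After 17 (consume 1 lead): bone=2 gold=3
After 18 (craft ink): bone=1 gold=3 ink=2
After 19 (craft ink): gold=3 ink=4
After 20 (gather 3 lead): gold=3 ink=4 lead=3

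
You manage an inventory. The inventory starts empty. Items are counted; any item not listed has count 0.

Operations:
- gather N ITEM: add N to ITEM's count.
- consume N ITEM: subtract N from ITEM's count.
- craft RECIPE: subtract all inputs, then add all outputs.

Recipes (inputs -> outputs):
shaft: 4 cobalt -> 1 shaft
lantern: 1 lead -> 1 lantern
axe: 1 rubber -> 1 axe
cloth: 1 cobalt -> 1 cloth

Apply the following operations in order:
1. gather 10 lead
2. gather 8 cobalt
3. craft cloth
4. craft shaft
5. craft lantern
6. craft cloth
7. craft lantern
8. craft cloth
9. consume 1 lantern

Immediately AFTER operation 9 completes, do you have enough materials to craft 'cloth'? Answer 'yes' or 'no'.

Answer: yes

Derivation:
After 1 (gather 10 lead): lead=10
After 2 (gather 8 cobalt): cobalt=8 lead=10
After 3 (craft cloth): cloth=1 cobalt=7 lead=10
After 4 (craft shaft): cloth=1 cobalt=3 lead=10 shaft=1
After 5 (craft lantern): cloth=1 cobalt=3 lantern=1 lead=9 shaft=1
After 6 (craft cloth): cloth=2 cobalt=2 lantern=1 lead=9 shaft=1
After 7 (craft lantern): cloth=2 cobalt=2 lantern=2 lead=8 shaft=1
After 8 (craft cloth): cloth=3 cobalt=1 lantern=2 lead=8 shaft=1
After 9 (consume 1 lantern): cloth=3 cobalt=1 lantern=1 lead=8 shaft=1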